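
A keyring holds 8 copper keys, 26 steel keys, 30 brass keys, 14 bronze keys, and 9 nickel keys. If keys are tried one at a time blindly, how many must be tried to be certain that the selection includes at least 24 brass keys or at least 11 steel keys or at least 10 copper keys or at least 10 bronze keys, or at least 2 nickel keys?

52

The worst case stops just short of every target: all 8 copper, 10 steel, 23 brass, 9 bronze, 1 nickel — 8 + 10 + 23 + 9 + 1 = 51 keys.
One more key must push some type to its target, so 51 + 1 = 52.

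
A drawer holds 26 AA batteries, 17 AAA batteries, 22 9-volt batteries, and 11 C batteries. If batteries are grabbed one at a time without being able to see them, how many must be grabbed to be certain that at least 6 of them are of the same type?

21

The worst case takes 5 batteries of each type without reaching 6 of any: 4 × 5 = 20.
The next battery must bring some type to 6, so 20 + 1 = 21.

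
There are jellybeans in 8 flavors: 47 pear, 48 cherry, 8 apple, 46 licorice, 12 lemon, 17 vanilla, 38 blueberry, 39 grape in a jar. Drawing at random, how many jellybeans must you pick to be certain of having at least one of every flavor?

The hardest flavor to obtain is apple: we could draw every other jellybean first — 255 − 8 = 247 jellybeans — without a single apple one.
The next draw must be apple, so 247 + 1 = 248.

248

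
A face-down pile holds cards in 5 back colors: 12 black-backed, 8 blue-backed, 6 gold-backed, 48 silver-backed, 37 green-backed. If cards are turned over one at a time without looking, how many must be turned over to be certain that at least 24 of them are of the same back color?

73

Treat the 5 back colors as pigeonholes.
In the worst case we take at most 23 of each back color, but all 12 black-backed, all 8 blue-backed, and all 6 gold-backed (fewer than 23), giving 12 + 8 + 6 + 23 + 23 = 72.
One more card then forces some back color to 24, so 72 + 1 = 73.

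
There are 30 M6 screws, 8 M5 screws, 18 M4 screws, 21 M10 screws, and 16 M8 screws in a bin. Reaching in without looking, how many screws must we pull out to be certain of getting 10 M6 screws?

The worst case draws every non-M6 screw first: 8 + 18 + 21 + 16 = 63.
The next 10 draws are then forced to be M6, giving 63 + 10 = 73.

73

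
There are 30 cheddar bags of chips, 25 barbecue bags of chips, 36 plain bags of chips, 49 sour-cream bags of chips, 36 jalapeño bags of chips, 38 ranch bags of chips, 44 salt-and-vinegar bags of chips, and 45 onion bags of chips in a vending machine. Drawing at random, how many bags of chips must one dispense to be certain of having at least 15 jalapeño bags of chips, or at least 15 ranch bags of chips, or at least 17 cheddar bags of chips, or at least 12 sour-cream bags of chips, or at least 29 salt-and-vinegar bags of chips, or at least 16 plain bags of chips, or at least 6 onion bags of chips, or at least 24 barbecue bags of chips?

The worst case stops just short of every target: 16 cheddar, 23 barbecue, 15 plain, 11 sour-cream, 14 jalapeño, 14 ranch, 28 salt-and-vinegar, 5 onion — 16 + 23 + 15 + 11 + 14 + 14 + 28 + 5 = 126 bags of chips.
One more bag of chips must push some flavor to its target, so 126 + 1 = 127.

127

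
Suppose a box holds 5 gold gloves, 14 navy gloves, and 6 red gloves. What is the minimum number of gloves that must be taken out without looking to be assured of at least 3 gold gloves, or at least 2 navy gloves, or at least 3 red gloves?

6

The worst case stops just short of every target: 2 gold, 1 navy, 2 red — 2 + 1 + 2 = 5 gloves.
One more glove must push some color to its target, so 5 + 1 = 6.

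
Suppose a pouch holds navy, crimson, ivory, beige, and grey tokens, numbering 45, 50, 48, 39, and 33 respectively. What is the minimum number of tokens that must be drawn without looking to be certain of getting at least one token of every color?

The hardest color to obtain is grey: we could draw every other token first — 215 − 33 = 182 tokens — without a single grey one.
The next draw must be grey, so 182 + 1 = 183.

183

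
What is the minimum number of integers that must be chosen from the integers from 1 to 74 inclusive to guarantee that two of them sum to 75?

Partition {1, …, 74} into 37 pairs: {1,74}, {2,73}, …, {37,38}.
Choosing 37 integers — say the integers 1 through 37 — takes one from each pair and avoids the property.
Choosing 38 forces two into the same pair by pigeonhole, and those sum to 75. So 38.

38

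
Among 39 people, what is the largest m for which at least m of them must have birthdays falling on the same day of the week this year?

6

The 39 people fall into 7 days of the week.
If each of the 7 days of the week held at most 5, the total would be at most 7 × 5 = 35 < 39, a contradiction.
So at least one holds ⌈39/7⌉ = 6.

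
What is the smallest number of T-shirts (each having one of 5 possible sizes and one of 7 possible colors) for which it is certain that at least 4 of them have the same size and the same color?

There are 5 × 7 = 35 (size, color) combinations acting as pigeonholes.
With 35 × 3 = 105 T-shirts we could place exactly 3 in each, with no (size, color) pair reaching 4.
One more forces some (size, color) pair to hold 4, so 105 + 1 = 106.

106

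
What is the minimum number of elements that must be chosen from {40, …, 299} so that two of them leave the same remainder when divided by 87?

88

Group the integers by remainder mod 87; there are 87 residue classes, each nonempty in this range.
Choosing one from each class (87 integers) avoids any shared remainder.
One more choice must repeat a class, so two differ by a multiple of 87. Hence 87 + 1 = 88.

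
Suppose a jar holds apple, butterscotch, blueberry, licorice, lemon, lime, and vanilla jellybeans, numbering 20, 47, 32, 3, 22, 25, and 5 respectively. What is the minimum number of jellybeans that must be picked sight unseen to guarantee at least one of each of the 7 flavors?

The hardest flavor to obtain is licorice: we could draw every other jellybean first — 154 − 3 = 151 jellybeans — without a single licorice one.
The next draw must be licorice, so 151 + 1 = 152.

152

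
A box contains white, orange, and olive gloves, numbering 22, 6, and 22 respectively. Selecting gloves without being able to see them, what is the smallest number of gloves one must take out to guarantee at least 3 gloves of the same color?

The worst case takes 2 gloves of each color without reaching 3 of any: 3 × 2 = 6.
The next glove must bring some color to 3, so 6 + 1 = 7.

7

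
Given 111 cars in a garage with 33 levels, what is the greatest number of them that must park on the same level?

4

If each of the 33 levels held at most 3, the total would be at most 33 × 3 = 99 < 111, a contradiction.
So at least one holds ⌈111/33⌉ = 4.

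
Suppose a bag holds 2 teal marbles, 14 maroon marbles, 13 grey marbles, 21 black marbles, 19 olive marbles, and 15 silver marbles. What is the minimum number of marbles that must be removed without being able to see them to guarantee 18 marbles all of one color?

Treat the 6 colors as pigeonholes.
In the worst case we take at most 17 of each color, but all 2 teal, all 14 maroon, all 13 grey, and all 15 silver (fewer than 17), giving 2 + 14 + 13 + 17 + 17 + 15 = 78.
One more marble then forces some color to 18, so 78 + 1 = 79.

79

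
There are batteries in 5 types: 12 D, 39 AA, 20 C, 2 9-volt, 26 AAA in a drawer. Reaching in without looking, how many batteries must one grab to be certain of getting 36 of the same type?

96

In the worst case we take at most 35 of each type, but all 12 D, all 20 C, all 2 9-volt, and all 26 AAA (fewer than 35), giving 12 + 35 + 20 + 2 + 26 = 95.
One more battery then forces some type to 36, so 95 + 1 = 96.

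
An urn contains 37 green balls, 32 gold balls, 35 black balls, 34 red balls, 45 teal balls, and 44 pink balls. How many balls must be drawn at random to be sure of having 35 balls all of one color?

203

Treat the 6 colors as pigeonholes.
In the worst case we take at most 34 of each color, but all 32 gold (fewer than 34), giving 34 + 32 + 34 + 34 + 34 + 34 = 202.
One more ball then forces some color to 35, so 202 + 1 = 203.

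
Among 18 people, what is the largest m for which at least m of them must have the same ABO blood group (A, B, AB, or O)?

5

There are 4 ABO blood groups, which serve as the pigeonholes.
If each of the 4 ABO blood groups held at most 4, the total would be at most 4 × 4 = 16 < 18, a contradiction.
So at least one holds ⌈18/4⌉ = 5.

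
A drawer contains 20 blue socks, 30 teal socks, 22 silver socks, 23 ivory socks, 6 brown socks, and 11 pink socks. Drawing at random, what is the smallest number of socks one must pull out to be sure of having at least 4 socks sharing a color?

19

The worst case takes 3 socks of each color without reaching 4 of any: 6 × 3 = 18.
The next sock must bring some color to 4, so 18 + 1 = 19.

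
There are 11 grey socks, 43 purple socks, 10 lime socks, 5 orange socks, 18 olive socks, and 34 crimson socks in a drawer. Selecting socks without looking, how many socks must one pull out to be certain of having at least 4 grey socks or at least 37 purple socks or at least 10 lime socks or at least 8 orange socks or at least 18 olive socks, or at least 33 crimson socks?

103

Each of the 6 colors has its own threshold; avoid all of them simultaneously.
The worst case stops just short of every target: 3 grey, 36 purple, 9 lime, all 5 orange, 17 olive, 32 crimson — 3 + 36 + 9 + 5 + 17 + 32 = 102 socks.
One more sock must push some color to its target, so 102 + 1 = 103.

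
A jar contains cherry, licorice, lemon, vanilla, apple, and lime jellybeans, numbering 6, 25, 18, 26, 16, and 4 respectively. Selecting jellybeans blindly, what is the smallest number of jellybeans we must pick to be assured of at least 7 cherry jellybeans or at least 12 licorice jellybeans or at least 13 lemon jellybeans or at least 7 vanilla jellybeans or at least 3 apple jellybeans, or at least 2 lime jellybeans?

39

The worst case stops just short of every target: 6 cherry, 11 licorice, 12 lemon, 6 vanilla, 2 apple, 1 lime — 6 + 11 + 12 + 6 + 2 + 1 = 38 jellybeans.
One more jellybean must push some flavor to its target, so 38 + 1 = 39.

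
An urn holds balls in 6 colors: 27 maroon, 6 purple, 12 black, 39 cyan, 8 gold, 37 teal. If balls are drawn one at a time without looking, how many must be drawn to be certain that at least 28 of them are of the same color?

108

In the worst case we take at most 27 of each color, but all 6 purple, all 12 black, and all 8 gold (fewer than 27), giving 27 + 6 + 12 + 27 + 8 + 27 = 107.
One more ball then forces some color to 28, so 107 + 1 = 108.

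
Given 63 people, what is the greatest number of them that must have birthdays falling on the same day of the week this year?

9

The 63 people fall into 7 days of the week.
If each of the 7 days of the week held at most 8, the total would be at most 7 × 8 = 56 < 63, a contradiction.
So at least one holds ⌈63/7⌉ = 9.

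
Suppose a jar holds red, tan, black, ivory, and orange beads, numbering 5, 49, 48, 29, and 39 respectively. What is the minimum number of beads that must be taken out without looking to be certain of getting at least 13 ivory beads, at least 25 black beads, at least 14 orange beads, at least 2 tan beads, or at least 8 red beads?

The worst case stops just short of every target: all 5 red, 1 tan, 24 black, 12 ivory, 13 orange — 5 + 1 + 24 + 12 + 13 = 55 beads.
One more bead must push some color to its target, so 55 + 1 = 56.

56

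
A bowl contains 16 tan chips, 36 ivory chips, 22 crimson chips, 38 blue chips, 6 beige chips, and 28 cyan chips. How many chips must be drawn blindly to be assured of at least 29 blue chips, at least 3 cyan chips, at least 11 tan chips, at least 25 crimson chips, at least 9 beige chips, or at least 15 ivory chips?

83

Each of the 6 colors has its own threshold; avoid all of them simultaneously.
The worst case stops just short of every target: 10 tan, 14 ivory, all 22 crimson, 28 blue, all 6 beige, 2 cyan — 10 + 14 + 22 + 28 + 6 + 2 = 82 chips.
One more chip must push some color to its target, so 82 + 1 = 83.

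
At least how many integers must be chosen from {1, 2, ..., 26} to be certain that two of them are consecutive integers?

14

Partition {1, …, 26} into 13 pairs: {1,2}, {3,4}, …, {25,26}.
Choosing 13 integers — say the 13 even numbers 2, 4, …, 26 — takes one from each pair and avoids the property.
Choosing 14 forces two into the same pair by pigeonhole, and those are consecutive. So 14.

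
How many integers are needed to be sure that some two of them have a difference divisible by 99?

100

Two integers differ by a multiple of 99 exactly when they share a remainder mod 99.
There are 99 residue classes mod 99, so 99 integers can all lie in distinct classes.
One more integer must repeat a residue, giving a difference divisible by 99. So n = 99 + 1 = 100.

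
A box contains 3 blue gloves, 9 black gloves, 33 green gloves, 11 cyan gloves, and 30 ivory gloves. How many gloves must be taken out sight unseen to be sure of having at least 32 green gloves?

85

The worst case draws every non-green glove first: 3 + 9 + 11 + 30 = 53.
The next 32 draws are then forced to be green, giving 53 + 32 = 85.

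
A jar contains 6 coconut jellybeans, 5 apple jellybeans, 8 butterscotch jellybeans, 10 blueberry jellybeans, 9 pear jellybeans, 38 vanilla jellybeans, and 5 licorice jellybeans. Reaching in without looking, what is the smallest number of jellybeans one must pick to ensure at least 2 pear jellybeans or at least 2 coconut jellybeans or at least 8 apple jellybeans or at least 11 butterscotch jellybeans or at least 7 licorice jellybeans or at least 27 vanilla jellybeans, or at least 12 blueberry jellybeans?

Each of the 7 flavors has its own threshold; avoid all of them simultaneously.
The worst case stops just short of every target: 1 coconut, all 5 apple, all 8 butterscotch, all 10 blueberry, 1 pear, 26 vanilla, all 5 licorice — 1 + 5 + 8 + 10 + 1 + 26 + 5 = 56 jellybeans.
One more jellybean must push some flavor to its target, so 56 + 1 = 57.

57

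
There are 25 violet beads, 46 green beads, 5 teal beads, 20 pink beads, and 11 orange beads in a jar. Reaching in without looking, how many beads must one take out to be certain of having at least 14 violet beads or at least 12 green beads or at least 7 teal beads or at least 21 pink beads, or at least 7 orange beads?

56

The worst case stops just short of every target: 13 violet, 11 green, all 5 teal, 20 pink, 6 orange — 13 + 11 + 5 + 20 + 6 = 55 beads.
One more bead must push some color to its target, so 55 + 1 = 56.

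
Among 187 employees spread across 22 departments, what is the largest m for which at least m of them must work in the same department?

9

If each of the 22 departments held at most 8, the total would be at most 22 × 8 = 176 < 187, a contradiction.
So at least one holds ⌈187/22⌉ = 9.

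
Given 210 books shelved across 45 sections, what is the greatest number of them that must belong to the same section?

5

The 210 books fall into 45 sections.
If each of the 45 sections held at most 4, the total would be at most 45 × 4 = 180 < 210, a contradiction.
So at least one holds ⌈210/45⌉ = 5.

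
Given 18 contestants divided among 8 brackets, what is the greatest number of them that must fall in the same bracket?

The 18 contestants fall into 8 brackets.
If each of the 8 brackets held at most 2, the total would be at most 8 × 2 = 16 < 18, a contradiction.
So at least one holds ⌈18/8⌉ = 3.

3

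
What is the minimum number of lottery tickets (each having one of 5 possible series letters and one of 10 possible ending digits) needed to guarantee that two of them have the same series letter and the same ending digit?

There are 5 × 10 = 50 (series letter, ending digit) combinations acting as pigeonholes.
With 50 lottery tickets we could place one in each, avoiding any repeat.
One more forces some (series letter, ending digit) pair to hold 2, so 50 + 1 = 51.

51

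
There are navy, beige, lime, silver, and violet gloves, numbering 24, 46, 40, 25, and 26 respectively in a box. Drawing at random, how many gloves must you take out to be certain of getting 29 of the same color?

In the worst case we take at most 28 of each color, but all 24 navy, all 25 silver, and all 26 violet (fewer than 28), giving 24 + 28 + 28 + 25 + 26 = 131.
One more glove then forces some color to 29, so 131 + 1 = 132.

132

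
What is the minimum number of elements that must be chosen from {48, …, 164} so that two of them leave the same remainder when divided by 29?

Group the integers by remainder mod 29; there are 29 residue classes, each nonempty in this range.
Choosing one from each class (29 integers) avoids any shared remainder.
One more choice must repeat a class, so two differ by a multiple of 29. Hence 29 + 1 = 30.

30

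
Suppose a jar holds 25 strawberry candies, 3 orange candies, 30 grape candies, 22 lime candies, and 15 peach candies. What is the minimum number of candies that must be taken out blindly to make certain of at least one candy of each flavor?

93

The hardest flavor to obtain is orange: we could draw every other candy first — 95 − 3 = 92 candies — without a single orange one.
The next draw must be orange, so 92 + 1 = 93.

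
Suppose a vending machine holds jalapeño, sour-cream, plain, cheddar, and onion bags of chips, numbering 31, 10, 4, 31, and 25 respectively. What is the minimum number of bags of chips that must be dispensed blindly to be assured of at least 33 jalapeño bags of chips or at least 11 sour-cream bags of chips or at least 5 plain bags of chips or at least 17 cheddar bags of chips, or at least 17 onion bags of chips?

78

The worst case stops just short of every target: all 31 jalapeño, 10 sour-cream, 4 plain, 16 cheddar, 16 onion — 31 + 10 + 4 + 16 + 16 = 77 bags of chips.
One more bag of chips must push some flavor to its target, so 77 + 1 = 78.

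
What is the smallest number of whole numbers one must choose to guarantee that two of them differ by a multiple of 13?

Use the pigeonhole principle on residue classes: two integers differ by a multiple of 13 exactly when they share a remainder mod 13.
There are 13 residue classes mod 13, so 13 integers can all lie in distinct classes.
One more integer must repeat a residue, giving a difference divisible by 13. So n = 13 + 1 = 14.

14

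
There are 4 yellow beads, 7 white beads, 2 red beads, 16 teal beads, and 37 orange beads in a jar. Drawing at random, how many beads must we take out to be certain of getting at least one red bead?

To avoid red beads as long as possible, exhaust the other 4 colors first.
The worst case draws every non-red bead first: 4 + 7 + 16 + 37 = 64.
The next draw is then forced to be red, giving 64 + 1 = 65.

65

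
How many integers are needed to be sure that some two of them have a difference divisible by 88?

Two integers differ by a multiple of 88 exactly when they share a remainder mod 88.
There are 88 residue classes mod 88, so 88 integers can all lie in distinct classes.
One more integer must repeat a residue, giving a difference divisible by 88. So n = 88 + 1 = 89.

89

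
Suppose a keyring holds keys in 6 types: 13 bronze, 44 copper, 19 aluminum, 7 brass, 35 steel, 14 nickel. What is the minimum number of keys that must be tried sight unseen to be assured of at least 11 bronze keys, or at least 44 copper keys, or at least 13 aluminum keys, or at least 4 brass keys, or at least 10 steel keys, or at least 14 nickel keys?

Each of the 6 types has its own threshold; avoid all of them simultaneously.
The worst case stops just short of every target: 10 bronze, 43 copper, 12 aluminum, 3 brass, 9 steel, 13 nickel — 10 + 43 + 12 + 3 + 9 + 13 = 90 keys.
One more key must push some type to its target, so 90 + 1 = 91.

91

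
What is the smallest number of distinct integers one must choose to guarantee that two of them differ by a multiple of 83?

Two integers differ by a multiple of 83 exactly when they share a remainder mod 83.
There are 83 residue classes mod 83, so 83 integers can all lie in distinct classes.
One more integer must repeat a residue, giving a difference divisible by 83. So n = 83 + 1 = 84.

84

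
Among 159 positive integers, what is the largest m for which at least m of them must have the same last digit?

The 159 positive integers fall into 10 possible last digits.
If each of the 10 possible last digits held at most 15, the total would be at most 10 × 15 = 150 < 159, a contradiction.
So at least one holds ⌈159/10⌉ = 16.

16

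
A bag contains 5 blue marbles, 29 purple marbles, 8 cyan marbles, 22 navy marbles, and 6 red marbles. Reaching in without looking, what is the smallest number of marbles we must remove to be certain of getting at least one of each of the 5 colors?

The hardest color to obtain is blue: we could draw every other marble first — 70 − 5 = 65 marbles — without a single blue one.
The next draw must be blue, so 65 + 1 = 66.

66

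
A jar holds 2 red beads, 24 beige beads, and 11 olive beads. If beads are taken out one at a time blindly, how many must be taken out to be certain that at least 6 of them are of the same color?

Treat the 3 colors as pigeonholes.
In the worst case we take at most 5 of each color, but all 2 red (fewer than 5), giving 2 + 5 + 5 = 12.
One more bead then forces some color to 6, so 12 + 1 = 13.

13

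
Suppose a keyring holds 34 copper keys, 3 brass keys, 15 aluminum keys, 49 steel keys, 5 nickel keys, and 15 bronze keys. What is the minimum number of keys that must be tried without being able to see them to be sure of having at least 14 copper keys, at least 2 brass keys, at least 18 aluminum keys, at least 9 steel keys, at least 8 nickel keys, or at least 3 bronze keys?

The worst case stops just short of every target: 13 copper, 1 brass, all 15 aluminum, 8 steel, all 5 nickel, 2 bronze — 13 + 1 + 15 + 8 + 5 + 2 = 44 keys.
One more key must push some type to its target, so 44 + 1 = 45.

45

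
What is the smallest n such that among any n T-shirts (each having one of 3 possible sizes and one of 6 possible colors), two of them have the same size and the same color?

19

There are 3 × 6 = 18 (size, color) combinations acting as pigeonholes.
With 18 T-shirts we could place one in each, avoiding any repeat.
One more forces some (size, color) pair to hold 2, so 18 + 1 = 19.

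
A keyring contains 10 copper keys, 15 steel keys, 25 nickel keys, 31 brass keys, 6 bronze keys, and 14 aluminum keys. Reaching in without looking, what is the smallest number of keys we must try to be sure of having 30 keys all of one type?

100

Treat the 6 types as pigeonholes.
In the worst case we take at most 29 of each type, but all 10 copper, all 15 steel, all 25 nickel, all 6 bronze, and all 14 aluminum (fewer than 29), giving 10 + 15 + 25 + 29 + 6 + 14 = 99.
One more key then forces some type to 30, so 99 + 1 = 100.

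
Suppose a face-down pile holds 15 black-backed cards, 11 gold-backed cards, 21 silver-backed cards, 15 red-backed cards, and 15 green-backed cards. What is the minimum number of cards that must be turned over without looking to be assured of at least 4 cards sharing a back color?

Treat the 5 back colors as pigeonholes.
The worst case takes 3 cards of each back color without reaching 4 of any: 5 × 3 = 15.
The next card must bring some back color to 4, so 15 + 1 = 16.

16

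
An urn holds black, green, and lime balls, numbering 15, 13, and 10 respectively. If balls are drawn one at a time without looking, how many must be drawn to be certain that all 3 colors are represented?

The hardest color to obtain is lime: we could draw every other ball first — 38 − 10 = 28 balls — without a single lime one.
The next draw must be lime, so 28 + 1 = 29.

29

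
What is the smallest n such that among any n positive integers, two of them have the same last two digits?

101

There are 100 possible two-digit endings acting as pigeonholes.
With 100 positive integers we could place one in each, avoiding any repeat.
One more forces some class to hold 2, so 100 + 1 = 101.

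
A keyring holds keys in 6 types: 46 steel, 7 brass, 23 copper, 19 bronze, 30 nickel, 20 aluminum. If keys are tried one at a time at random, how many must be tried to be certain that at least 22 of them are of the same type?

Treat the 6 types as pigeonholes.
In the worst case we take at most 21 of each type, but all 7 brass, all 19 bronze, and all 20 aluminum (fewer than 21), giving 21 + 7 + 21 + 19 + 21 + 20 = 109.
One more key then forces some type to 22, so 109 + 1 = 110.

110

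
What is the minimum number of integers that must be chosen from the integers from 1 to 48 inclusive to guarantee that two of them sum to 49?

Partition {1, …, 48} into 24 pairs: {1,48}, {2,47}, …, {24,25}.
Choosing 24 integers — say the integers 1 through 24 — takes one from each pair and avoids the property.
Choosing 25 forces two into the same pair by pigeonhole, and those sum to 49. So 25.

25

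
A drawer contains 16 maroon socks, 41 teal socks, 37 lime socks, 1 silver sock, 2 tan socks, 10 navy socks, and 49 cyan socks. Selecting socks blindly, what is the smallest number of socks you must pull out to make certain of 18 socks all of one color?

81

Treat the 7 colors as pigeonholes.
In the worst case we take at most 17 of each color, but all 16 maroon, all 1 silver, all 2 tan, and all 10 navy (fewer than 17), giving 16 + 17 + 17 + 1 + 2 + 10 + 17 = 80.
One more sock then forces some color to 18, so 80 + 1 = 81.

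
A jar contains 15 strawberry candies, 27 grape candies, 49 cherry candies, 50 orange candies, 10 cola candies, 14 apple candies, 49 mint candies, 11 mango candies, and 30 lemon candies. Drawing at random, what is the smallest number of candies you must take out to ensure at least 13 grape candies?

The worst case draws every non-grape candy first: 15 + 49 + 50 + 10 + 14 + 49 + 11 + 30 = 228.
The next 13 draws are then forced to be grape, giving 228 + 13 = 241.

241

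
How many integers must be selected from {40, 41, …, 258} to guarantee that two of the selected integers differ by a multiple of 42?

Group the integers by remainder mod 42; there are 42 residue classes, each nonempty in this range.
Choosing one from each class (42 integers) avoids any shared remainder.
One more choice must repeat a class, so two differ by a multiple of 42. Hence 42 + 1 = 43.

43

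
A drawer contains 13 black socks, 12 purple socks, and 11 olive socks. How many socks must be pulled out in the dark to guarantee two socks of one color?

4

The worst case takes 1 sock of each color without reaching 2 of any: 3 × 1 = 3.
The next sock must bring some color to 2, so 3 + 1 = 4.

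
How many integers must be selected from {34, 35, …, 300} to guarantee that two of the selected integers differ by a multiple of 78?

Group the integers by remainder mod 78; there are 78 residue classes, each nonempty in this range.
Choosing one from each class (78 integers) avoids any shared remainder.
One more choice must repeat a class, so two differ by a multiple of 78. Hence 78 + 1 = 79.

79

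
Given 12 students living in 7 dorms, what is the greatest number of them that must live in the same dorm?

2

The 12 students fall into 7 dorms.
If each of the 7 dorms held at most 1, the total would be at most 7 × 1 = 7 < 12, a contradiction.
So at least one holds ⌈12/7⌉ = 2.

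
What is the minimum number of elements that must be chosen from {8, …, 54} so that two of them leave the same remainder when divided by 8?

9

Use the pigeonhole principle on residue classes: group the integers by remainder mod 8; there are 8 residue classes, each nonempty in this range.
Choosing one from each class (8 integers) avoids any shared remainder.
One more choice must repeat a class, so two differ by a multiple of 8. Hence 8 + 1 = 9.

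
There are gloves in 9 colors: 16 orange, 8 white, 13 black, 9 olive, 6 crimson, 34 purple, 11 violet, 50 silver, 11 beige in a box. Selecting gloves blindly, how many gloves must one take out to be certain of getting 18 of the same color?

In the worst case we take at most 17 of each color, but all 16 orange, all 8 white, all 13 black, all 9 olive, all 6 crimson, all 11 violet, and all 11 beige (fewer than 17), giving 16 + 8 + 13 + 9 + 6 + 17 + 11 + 17 + 11 = 108.
One more glove then forces some color to 18, so 108 + 1 = 109.

109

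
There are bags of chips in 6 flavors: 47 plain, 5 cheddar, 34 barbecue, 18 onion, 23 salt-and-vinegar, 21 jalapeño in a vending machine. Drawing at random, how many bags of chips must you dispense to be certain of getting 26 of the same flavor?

118

In the worst case we take at most 25 of each flavor, but all 5 cheddar, all 18 onion, all 23 salt-and-vinegar, and all 21 jalapeño (fewer than 25), giving 25 + 5 + 25 + 18 + 23 + 21 = 117.
One more bag of chips then forces some flavor to 26, so 117 + 1 = 118.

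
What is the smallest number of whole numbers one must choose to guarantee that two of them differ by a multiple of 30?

Two integers differ by a multiple of 30 exactly when they share a remainder mod 30.
There are 30 residue classes mod 30, so 30 integers can all lie in distinct classes.
One more integer must repeat a residue, giving a difference divisible by 30. So n = 30 + 1 = 31.

31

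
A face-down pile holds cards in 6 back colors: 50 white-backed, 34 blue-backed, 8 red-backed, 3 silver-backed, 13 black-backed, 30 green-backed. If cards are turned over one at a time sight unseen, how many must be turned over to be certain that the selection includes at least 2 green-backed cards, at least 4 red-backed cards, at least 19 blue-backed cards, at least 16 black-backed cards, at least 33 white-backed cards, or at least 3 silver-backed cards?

70

Each of the 6 back colors has its own threshold; avoid all of them simultaneously.
The worst case stops just short of every target: 32 white-backed, 18 blue-backed, 3 red-backed, 2 silver-backed, all 13 black-backed, 1 green-backed — 32 + 18 + 3 + 2 + 13 + 1 = 69 cards.
One more card must push some back color to its target, so 69 + 1 = 70.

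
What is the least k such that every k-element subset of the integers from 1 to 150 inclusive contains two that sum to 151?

Partition {1, …, 150} into 75 pairs: {1,150}, {2,149}, …, {75,76}.
Choosing 75 integers — say the integers 1 through 75 — takes one from each pair and avoids the property.
Choosing 76 forces two into the same pair by pigeonhole, and those sum to 151. So 76.

76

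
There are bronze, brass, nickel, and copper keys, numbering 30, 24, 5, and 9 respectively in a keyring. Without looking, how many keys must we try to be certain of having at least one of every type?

The hardest type to obtain is nickel: we could draw every other key first — 68 − 5 = 63 keys — without a single nickel one.
The next draw must be nickel, so 63 + 1 = 64.

64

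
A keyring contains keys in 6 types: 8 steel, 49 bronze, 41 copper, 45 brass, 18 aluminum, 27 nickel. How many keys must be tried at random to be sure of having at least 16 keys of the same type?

84

In the worst case we take at most 15 of each type, but all 8 steel (fewer than 15), giving 8 + 15 + 15 + 15 + 15 + 15 = 83.
One more key then forces some type to 16, so 83 + 1 = 84.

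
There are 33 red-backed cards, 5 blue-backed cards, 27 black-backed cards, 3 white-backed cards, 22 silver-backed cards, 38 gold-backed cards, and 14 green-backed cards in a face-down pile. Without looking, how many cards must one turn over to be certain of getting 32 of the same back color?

In the worst case we take at most 31 of each back color, but all 5 blue-backed, all 27 black-backed, all 3 white-backed, all 22 silver-backed, and all 14 green-backed (fewer than 31), giving 31 + 5 + 27 + 3 + 22 + 31 + 14 = 133.
One more card then forces some back color to 32, so 133 + 1 = 134.

134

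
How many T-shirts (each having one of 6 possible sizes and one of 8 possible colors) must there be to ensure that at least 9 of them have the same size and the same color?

385

There are 6 × 8 = 48 (size, color) combinations acting as pigeonholes.
With 48 × 8 = 384 T-shirts we could place exactly 8 in each, with no (size, color) pair reaching 9.
One more forces some (size, color) pair to hold 9, so 384 + 1 = 385.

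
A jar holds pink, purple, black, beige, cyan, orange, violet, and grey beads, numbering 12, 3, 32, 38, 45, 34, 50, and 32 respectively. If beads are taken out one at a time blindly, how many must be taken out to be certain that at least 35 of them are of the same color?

Treat the 8 colors as pigeonholes.
In the worst case we take at most 34 of each color, but all 12 pink, all 3 purple, all 32 black, and all 32 grey (fewer than 34), giving 12 + 3 + 32 + 34 + 34 + 34 + 34 + 32 = 215.
One more bead then forces some color to 35, so 215 + 1 = 216.

216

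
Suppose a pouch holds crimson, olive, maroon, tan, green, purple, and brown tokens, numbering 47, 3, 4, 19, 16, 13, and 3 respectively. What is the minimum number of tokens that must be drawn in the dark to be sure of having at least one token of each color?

The hardest color to obtain is olive: we could draw every other token first — 105 − 3 = 102 tokens — without a single olive one.
The next draw must be olive, so 102 + 1 = 103.

103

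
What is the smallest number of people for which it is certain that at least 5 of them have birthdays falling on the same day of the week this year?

There are 7 days of the week acting as pigeonholes.
With 7 × 4 = 28 people we could place exactly 4 in each, with no class reaching 5.
One more forces some class to hold 5, so 28 + 1 = 29.

29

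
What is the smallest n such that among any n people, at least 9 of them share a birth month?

There are 12 months of the year acting as pigeonholes.
With 12 × 8 = 96 people we could place exactly 8 in each, with no class reaching 9.
One more forces some class to hold 9, so 96 + 1 = 97.

97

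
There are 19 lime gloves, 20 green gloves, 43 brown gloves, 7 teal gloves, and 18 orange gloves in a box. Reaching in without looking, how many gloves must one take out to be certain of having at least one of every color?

The hardest color to obtain is teal: we could draw every other glove first — 107 − 7 = 100 gloves — without a single teal one.
The next draw must be teal, so 100 + 1 = 101.

101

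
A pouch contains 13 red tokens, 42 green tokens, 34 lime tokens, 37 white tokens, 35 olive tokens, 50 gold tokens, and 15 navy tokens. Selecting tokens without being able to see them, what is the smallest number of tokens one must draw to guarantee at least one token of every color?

214

The hardest color to obtain is red: we could draw every other token first — 226 − 13 = 213 tokens — without a single red one.
The next draw must be red, so 213 + 1 = 214.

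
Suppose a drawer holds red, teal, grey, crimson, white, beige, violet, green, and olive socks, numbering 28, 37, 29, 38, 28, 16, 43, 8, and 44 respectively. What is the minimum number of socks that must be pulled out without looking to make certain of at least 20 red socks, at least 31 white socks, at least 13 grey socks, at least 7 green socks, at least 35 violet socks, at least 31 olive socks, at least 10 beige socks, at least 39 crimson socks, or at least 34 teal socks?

210

Each of the 9 colors has its own threshold; avoid all of them simultaneously.
The worst case stops just short of every target: 19 red, 33 teal, 12 grey, 38 crimson, all 28 white, 9 beige, 34 violet, 6 green, 30 olive — 19 + 33 + 12 + 38 + 28 + 9 + 34 + 6 + 30 = 209 socks.
One more sock must push some color to its target, so 209 + 1 = 210.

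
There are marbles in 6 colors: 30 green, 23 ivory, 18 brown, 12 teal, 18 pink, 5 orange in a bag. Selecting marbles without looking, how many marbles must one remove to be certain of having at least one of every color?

The hardest color to obtain is orange: we could draw every other marble first — 106 − 5 = 101 marbles — without a single orange one.
The next draw must be orange, so 101 + 1 = 102.

102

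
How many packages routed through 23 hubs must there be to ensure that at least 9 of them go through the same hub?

185

There are 23 hubs acting as pigeonholes.
With 23 × 8 = 184 packages we could place exactly 8 in each, with no class reaching 9.
One more forces some class to hold 9, so 184 + 1 = 185.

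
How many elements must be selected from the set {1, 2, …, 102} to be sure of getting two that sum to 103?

Partition {1, …, 102} into 51 pairs: {1,102}, {2,101}, …, {51,52}.
Choosing 51 integers — say the integers 1 through 51 — takes one from each pair and avoids the property.
Choosing 52 forces two into the same pair by pigeonhole, and those sum to 103. So 52.

52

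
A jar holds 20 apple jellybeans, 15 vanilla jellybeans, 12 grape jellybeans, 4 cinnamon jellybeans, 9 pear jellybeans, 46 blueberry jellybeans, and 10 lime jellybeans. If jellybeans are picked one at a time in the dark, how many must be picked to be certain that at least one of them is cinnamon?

113

The worst case draws every non-cinnamon jellybean first: 20 + 15 + 12 + 9 + 46 + 10 = 112.
The next draw is then forced to be cinnamon, giving 112 + 1 = 113.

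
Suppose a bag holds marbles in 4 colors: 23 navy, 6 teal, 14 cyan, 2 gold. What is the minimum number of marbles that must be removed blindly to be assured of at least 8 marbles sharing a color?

23

Treat the 4 colors as pigeonholes.
In the worst case we take at most 7 of each color, but all 6 teal and all 2 gold (fewer than 7), giving 7 + 6 + 7 + 2 = 22.
One more marble then forces some color to 8, so 22 + 1 = 23.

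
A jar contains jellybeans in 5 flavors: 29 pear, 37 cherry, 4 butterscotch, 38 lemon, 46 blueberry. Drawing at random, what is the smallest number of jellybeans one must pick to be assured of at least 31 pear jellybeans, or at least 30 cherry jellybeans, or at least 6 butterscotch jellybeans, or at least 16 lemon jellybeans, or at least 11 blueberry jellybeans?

88

The worst case stops just short of every target: all 29 pear, 29 cherry, all 4 butterscotch, 15 lemon, 10 blueberry — 29 + 29 + 4 + 15 + 10 = 87 jellybeans.
One more jellybean must push some flavor to its target, so 87 + 1 = 88.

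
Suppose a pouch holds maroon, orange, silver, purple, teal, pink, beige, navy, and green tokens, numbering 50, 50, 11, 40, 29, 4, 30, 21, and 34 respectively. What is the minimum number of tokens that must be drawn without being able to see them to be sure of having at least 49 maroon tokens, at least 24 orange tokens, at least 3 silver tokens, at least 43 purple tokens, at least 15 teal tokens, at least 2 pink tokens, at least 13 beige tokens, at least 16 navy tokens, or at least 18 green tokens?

The worst case stops just short of every target: 48 maroon, 23 orange, 2 silver, all 40 purple, 14 teal, 1 pink, 12 beige, 15 navy, 17 green — 48 + 23 + 2 + 40 + 14 + 1 + 12 + 15 + 17 = 172 tokens.
One more token must push some color to its target, so 172 + 1 = 173.

173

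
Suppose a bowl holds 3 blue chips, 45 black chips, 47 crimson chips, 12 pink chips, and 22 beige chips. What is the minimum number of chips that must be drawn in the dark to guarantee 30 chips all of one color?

In the worst case we take at most 29 of each color, but all 3 blue, all 12 pink, and all 22 beige (fewer than 29), giving 3 + 29 + 29 + 12 + 22 = 95.
One more chip then forces some color to 30, so 95 + 1 = 96.

96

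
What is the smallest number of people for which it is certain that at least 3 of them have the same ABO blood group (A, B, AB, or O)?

There are 4 ABO blood groups acting as pigeonholes.
With 4 × 2 = 8 people we could place exactly 2 in each, with no class reaching 3.
One more forces some class to hold 3, so 8 + 1 = 9.

9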